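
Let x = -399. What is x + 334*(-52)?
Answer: -17767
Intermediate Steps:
x + 334*(-52) = -399 + 334*(-52) = -399 - 17368 = -17767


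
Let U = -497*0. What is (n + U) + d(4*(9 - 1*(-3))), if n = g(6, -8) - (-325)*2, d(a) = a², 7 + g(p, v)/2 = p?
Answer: 2952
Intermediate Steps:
g(p, v) = -14 + 2*p
n = 648 (n = (-14 + 2*6) - (-325)*2 = (-14 + 12) - 65*(-10) = -2 + 650 = 648)
U = 0
(n + U) + d(4*(9 - 1*(-3))) = (648 + 0) + (4*(9 - 1*(-3)))² = 648 + (4*(9 + 3))² = 648 + (4*12)² = 648 + 48² = 648 + 2304 = 2952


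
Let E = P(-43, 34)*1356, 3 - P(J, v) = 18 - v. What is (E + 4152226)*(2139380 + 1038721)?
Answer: 13278074196990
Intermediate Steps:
P(J, v) = -15 + v (P(J, v) = 3 - (18 - v) = 3 + (-18 + v) = -15 + v)
E = 25764 (E = (-15 + 34)*1356 = 19*1356 = 25764)
(E + 4152226)*(2139380 + 1038721) = (25764 + 4152226)*(2139380 + 1038721) = 4177990*3178101 = 13278074196990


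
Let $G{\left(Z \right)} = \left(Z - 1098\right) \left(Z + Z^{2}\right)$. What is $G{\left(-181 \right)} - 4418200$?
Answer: $-46088020$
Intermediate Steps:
$G{\left(Z \right)} = \left(-1098 + Z\right) \left(Z + Z^{2}\right)$
$G{\left(-181 \right)} - 4418200 = - 181 \left(-1098 + \left(-181\right)^{2} - -198557\right) - 4418200 = - 181 \left(-1098 + 32761 + 198557\right) - 4418200 = \left(-181\right) 230220 - 4418200 = -41669820 - 4418200 = -46088020$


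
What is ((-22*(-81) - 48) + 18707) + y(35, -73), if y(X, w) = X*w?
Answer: 17886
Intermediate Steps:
((-22*(-81) - 48) + 18707) + y(35, -73) = ((-22*(-81) - 48) + 18707) + 35*(-73) = ((1782 - 48) + 18707) - 2555 = (1734 + 18707) - 2555 = 20441 - 2555 = 17886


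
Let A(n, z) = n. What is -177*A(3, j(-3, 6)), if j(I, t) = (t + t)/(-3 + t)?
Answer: -531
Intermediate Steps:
j(I, t) = 2*t/(-3 + t) (j(I, t) = (2*t)/(-3 + t) = 2*t/(-3 + t))
-177*A(3, j(-3, 6)) = -177*3 = -531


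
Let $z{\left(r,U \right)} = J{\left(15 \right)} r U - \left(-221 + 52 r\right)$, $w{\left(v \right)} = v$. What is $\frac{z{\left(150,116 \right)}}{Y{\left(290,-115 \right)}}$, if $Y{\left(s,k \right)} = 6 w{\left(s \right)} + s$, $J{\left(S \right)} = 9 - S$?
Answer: $- \frac{15997}{290} \approx -55.162$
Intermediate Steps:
$Y{\left(s,k \right)} = 7 s$ ($Y{\left(s,k \right)} = 6 s + s = 7 s$)
$z{\left(r,U \right)} = 221 - 52 r - 6 U r$ ($z{\left(r,U \right)} = \left(9 - 15\right) r U - \left(-221 + 52 r\right) = - 6 r U - \left(-221 + 52 r\right) = - 6 U r - \left(-221 + 52 r\right) = 221 - 52 r - 6 U r$)
$\frac{z{\left(150,116 \right)}}{Y{\left(290,-115 \right)}} = \frac{221 - 7800 - 696 \cdot 150}{7 \cdot 290} = \frac{221 - 7800 - 104400}{2030} = \left(-111979\right) \frac{1}{2030} = - \frac{15997}{290}$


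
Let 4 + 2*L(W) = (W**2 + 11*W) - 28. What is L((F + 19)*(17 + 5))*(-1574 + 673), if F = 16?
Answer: -270902769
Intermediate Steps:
L(W) = -16 + W**2/2 + 11*W/2 (L(W) = -2 + ((W**2 + 11*W) - 28)/2 = -2 + (-28 + W**2 + 11*W)/2 = -2 + (-14 + W**2/2 + 11*W/2) = -16 + W**2/2 + 11*W/2)
L((F + 19)*(17 + 5))*(-1574 + 673) = (-16 + ((16 + 19)*(17 + 5))**2/2 + 11*((16 + 19)*(17 + 5))/2)*(-1574 + 673) = (-16 + (35*22)**2/2 + 11*(35*22)/2)*(-901) = (-16 + (1/2)*770**2 + (11/2)*770)*(-901) = (-16 + (1/2)*592900 + 4235)*(-901) = (-16 + 296450 + 4235)*(-901) = 300669*(-901) = -270902769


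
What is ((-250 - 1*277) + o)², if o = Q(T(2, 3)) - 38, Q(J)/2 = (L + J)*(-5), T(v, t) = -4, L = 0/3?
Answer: 275625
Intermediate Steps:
L = 0 (L = 0*(⅓) = 0)
Q(J) = -10*J (Q(J) = 2*((0 + J)*(-5)) = 2*(J*(-5)) = 2*(-5*J) = -10*J)
o = 2 (o = -10*(-4) - 38 = 40 - 38 = 2)
((-250 - 1*277) + o)² = ((-250 - 1*277) + 2)² = ((-250 - 277) + 2)² = (-527 + 2)² = (-525)² = 275625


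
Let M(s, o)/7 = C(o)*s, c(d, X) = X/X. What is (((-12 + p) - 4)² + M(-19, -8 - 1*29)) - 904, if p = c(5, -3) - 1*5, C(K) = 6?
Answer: -1302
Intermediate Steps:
c(d, X) = 1
p = -4 (p = 1 - 1*5 = 1 - 5 = -4)
M(s, o) = 42*s (M(s, o) = 7*(6*s) = 42*s)
(((-12 + p) - 4)² + M(-19, -8 - 1*29)) - 904 = (((-12 - 4) - 4)² + 42*(-19)) - 904 = ((-16 - 4)² - 798) - 904 = ((-20)² - 798) - 904 = (400 - 798) - 904 = -398 - 904 = -1302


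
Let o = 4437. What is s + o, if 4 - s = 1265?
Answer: 3176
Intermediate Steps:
s = -1261 (s = 4 - 1*1265 = 4 - 1265 = -1261)
s + o = -1261 + 4437 = 3176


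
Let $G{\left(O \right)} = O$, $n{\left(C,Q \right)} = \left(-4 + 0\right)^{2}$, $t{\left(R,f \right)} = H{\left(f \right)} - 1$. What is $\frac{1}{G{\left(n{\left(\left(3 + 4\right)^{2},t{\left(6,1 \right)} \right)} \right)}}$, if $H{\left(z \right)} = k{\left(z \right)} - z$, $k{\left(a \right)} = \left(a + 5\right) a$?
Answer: $\frac{1}{16} \approx 0.0625$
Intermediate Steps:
$k{\left(a \right)} = a \left(5 + a\right)$ ($k{\left(a \right)} = \left(5 + a\right) a = a \left(5 + a\right)$)
$H{\left(z \right)} = - z + z \left(5 + z\right)$ ($H{\left(z \right)} = z \left(5 + z\right) - z = - z + z \left(5 + z\right)$)
$t{\left(R,f \right)} = -1 + f \left(4 + f\right)$ ($t{\left(R,f \right)} = f \left(4 + f\right) - 1 = -1 + f \left(4 + f\right)$)
$n{\left(C,Q \right)} = 16$ ($n{\left(C,Q \right)} = \left(-4\right)^{2} = 16$)
$\frac{1}{G{\left(n{\left(\left(3 + 4\right)^{2},t{\left(6,1 \right)} \right)} \right)}} = \frac{1}{16}$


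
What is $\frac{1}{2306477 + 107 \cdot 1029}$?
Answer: $\frac{1}{2416580} \approx 4.1381 \cdot 10^{-7}$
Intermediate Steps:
$\frac{1}{2306477 + 107 \cdot 1029} = \frac{1}{2306477 + 110103} = \frac{1}{2416580}$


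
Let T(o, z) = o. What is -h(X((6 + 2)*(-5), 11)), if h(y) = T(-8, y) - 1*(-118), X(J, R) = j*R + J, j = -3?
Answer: -110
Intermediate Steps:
X(J, R) = J - 3*R (X(J, R) = -3*R + J = J - 3*R)
h(y) = 110 (h(y) = -8 - 1*(-118) = -8 + 118 = 110)
-h(X((6 + 2)*(-5), 11)) = -1*110 = -110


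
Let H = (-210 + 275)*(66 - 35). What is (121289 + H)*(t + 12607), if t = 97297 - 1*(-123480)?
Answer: 28777180736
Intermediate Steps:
t = 220777 (t = 97297 + 123480 = 220777)
H = 2015 (H = 65*31 = 2015)
(121289 + H)*(t + 12607) = (121289 + 2015)*(220777 + 12607) = 123304*233384 = 28777180736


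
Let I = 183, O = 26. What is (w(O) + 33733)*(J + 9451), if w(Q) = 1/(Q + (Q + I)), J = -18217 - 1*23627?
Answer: -256787603608/235 ≈ -1.0927e+9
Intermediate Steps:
J = -41844 (J = -18217 - 23627 = -41844)
w(Q) = 1/(183 + 2*Q) (w(Q) = 1/(Q + (Q + 183)) = 1/(Q + (183 + Q)) = 1/(183 + 2*Q))
(w(O) + 33733)*(J + 9451) = (1/(183 + 2*26) + 33733)*(-41844 + 9451) = (1/(183 + 52) + 33733)*(-32393) = (1/235 + 33733)*(-32393) = (7927256/235)*(-32393) = -256787603608/235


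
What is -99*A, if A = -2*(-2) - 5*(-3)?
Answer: -1881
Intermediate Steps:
A = 19 (A = 4 + 15 = 19)
-99*A = -99*19 = -1881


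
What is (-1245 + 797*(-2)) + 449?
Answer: -2390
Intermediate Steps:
(-1245 + 797*(-2)) + 449 = (-1245 - 1594) + 449 = -2839 + 449 = -2390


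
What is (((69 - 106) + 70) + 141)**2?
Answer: 30276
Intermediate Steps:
(((69 - 106) + 70) + 141)**2 = ((-37 + 70) + 141)**2 = (33 + 141)**2 = 174**2 = 30276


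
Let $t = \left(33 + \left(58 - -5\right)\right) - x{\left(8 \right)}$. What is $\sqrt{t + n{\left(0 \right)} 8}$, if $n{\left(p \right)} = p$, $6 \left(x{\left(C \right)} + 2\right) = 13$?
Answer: $\frac{5 \sqrt{138}}{6} \approx 9.7894$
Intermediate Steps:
$x{\left(C \right)} = \frac{1}{6}$ ($x{\left(C \right)} = -2 + \frac{1}{6} \cdot 13 = -2 + \frac{13}{6} = \frac{1}{6}$)
$t = \frac{575}{6}$ ($t = \left(33 + \left(58 - -5\right)\right) - \frac{1}{6} = \left(33 + \left(58 + 5\right)\right) - \frac{1}{6} = \left(33 + 63\right) - \frac{1}{6} = 96 - \frac{1}{6} = \frac{575}{6} \approx 95.833$)
$\sqrt{t + n{\left(0 \right)} 8} = \sqrt{\frac{575}{6} + 0 \cdot 8} = \sqrt{\frac{575}{6} + 0} = \sqrt{\frac{575}{6}} = \frac{5 \sqrt{138}}{6}$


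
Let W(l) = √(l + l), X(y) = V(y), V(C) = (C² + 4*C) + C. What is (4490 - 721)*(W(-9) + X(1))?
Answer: 22614 + 11307*I*√2 ≈ 22614.0 + 15991.0*I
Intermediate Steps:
V(C) = C² + 5*C
X(y) = y*(5 + y)
W(l) = √2*√l (W(l) = √(2*l) = √2*√l)
(4490 - 721)*(W(-9) + X(1)) = (4490 - 721)*(√2*√(-9) + 1*(5 + 1)) = 3769*(√2*(3*I) + 1*6) = 3769*(3*I*√2 + 6) = 3769*(6 + 3*I*√2) = 22614 + 11307*I*√2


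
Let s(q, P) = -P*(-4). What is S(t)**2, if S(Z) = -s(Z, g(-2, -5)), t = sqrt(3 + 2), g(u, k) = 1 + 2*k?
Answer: 1296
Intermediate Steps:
s(q, P) = 4*P (s(q, P) = -(-4)*P = 4*P)
t = sqrt(5) ≈ 2.2361
S(Z) = 36 (S(Z) = -4*(1 + 2*(-5)) = -4*(1 - 10) = -4*(-9) = -1*(-36) = 36)
S(t)**2 = 36**2 = 1296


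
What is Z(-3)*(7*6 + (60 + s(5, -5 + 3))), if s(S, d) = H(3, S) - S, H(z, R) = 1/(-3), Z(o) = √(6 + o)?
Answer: 290*√3/3 ≈ 167.43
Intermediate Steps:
H(z, R) = -⅓
s(S, d) = -⅓ - S
Z(-3)*(7*6 + (60 + s(5, -5 + 3))) = √(6 - 3)*(7*6 + (60 + (-⅓ - 1*5))) = √3*(42 + (60 + (-⅓ - 5))) = √3*(42 + (60 - 16/3)) = √3*(42 + 164/3) = √3*(290/3) = 290*√3/3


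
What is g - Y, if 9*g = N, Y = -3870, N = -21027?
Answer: 4601/3 ≈ 1533.7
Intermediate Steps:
g = -7009/3 (g = (1/9)*(-21027) = -7009/3 ≈ -2336.3)
g - Y = -7009/3 - 1*(-3870) = -7009/3 + 3870 = 4601/3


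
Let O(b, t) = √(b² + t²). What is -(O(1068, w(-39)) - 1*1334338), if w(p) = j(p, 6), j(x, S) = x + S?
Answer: 1334338 - 3*√126857 ≈ 1.3333e+6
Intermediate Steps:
j(x, S) = S + x
w(p) = 6 + p
-(O(1068, w(-39)) - 1*1334338) = -(√(1068² + (6 - 39)²) - 1*1334338) = -(√(1140624 + (-33)²) - 1334338) = -(√(1140624 + 1089) - 1334338) = -(√1141713 - 1334338) = -(3*√126857 - 1334338) = -(-1334338 + 3*√126857) = 1334338 - 3*√126857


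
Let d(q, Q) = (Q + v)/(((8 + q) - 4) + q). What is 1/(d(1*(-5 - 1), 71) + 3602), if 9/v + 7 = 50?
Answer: 172/618013 ≈ 0.00027831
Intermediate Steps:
v = 9/43 (v = 9/(-7 + 50) = 9/43 ≈ 0.20930)
d(q, Q) = (9/43 + Q)/(4 + 2*q) (d(q, Q) = (Q + 9/43)/(((8 + q) - 4) + q) = (9/43 + Q)/((4 + q) + q) = (9/43 + Q)/(4 + 2*q))
1/(d(1*(-5 - 1), 71) + 3602) = 1/((9 + 43*71)/(86*(2 + 1*(-5 - 1))) + 3602) = 1/((9 + 3053)/(86*(2 + 1*(-6))) + 3602) = 1/((1/86)*3062/(2 - 6) + 3602) = 1/((1/86)*3062/(-4) + 3602) = 1/((1/86)*(-¼)*3062 + 3602) = 1/(-1531/172 + 3602) = 1/(618013/172) = 172/618013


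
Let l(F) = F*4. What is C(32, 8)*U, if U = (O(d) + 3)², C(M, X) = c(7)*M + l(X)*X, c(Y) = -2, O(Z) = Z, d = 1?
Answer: 3072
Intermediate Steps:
l(F) = 4*F
C(M, X) = -2*M + 4*X² (C(M, X) = -2*M + (4*X)*X = -2*M + 4*X²)
U = 16 (U = (1 + 3)² = 4² = 16)
C(32, 8)*U = (-2*32 + 4*8²)*16 = (-64 + 4*64)*16 = (-64 + 256)*16 = 192*16 = 3072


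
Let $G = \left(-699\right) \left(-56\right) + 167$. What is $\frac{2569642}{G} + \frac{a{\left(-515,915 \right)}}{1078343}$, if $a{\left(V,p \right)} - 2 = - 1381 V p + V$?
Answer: $\frac{28353029468138}{42390741673} \approx 668.85$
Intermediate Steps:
$a{\left(V,p \right)} = 2 + V - 1381 V p$ ($a{\left(V,p \right)} = 2 + \left(- 1381 V p + V\right) = 2 - \left(- V + 1381 V p\right) = 2 + V - 1381 V p$)
$G = 39311$ ($G = 39144 + 167 = 39311$)
$\frac{2569642}{G} + \frac{a{\left(-515,915 \right)}}{1078343} = \frac{2569642}{39311} + \frac{2 - 515 - \left(-711215\right) 915}{1078343} = 2569642 \cdot \frac{1}{39311} + \left(2 - 515 + 650761725\right) \frac{1}{1078343} = \frac{2569642}{39311} + 650761212 \cdot \frac{1}{1078343} = \frac{2569642}{39311} + \frac{650761212}{1078343} = \frac{28353029468138}{42390741673}$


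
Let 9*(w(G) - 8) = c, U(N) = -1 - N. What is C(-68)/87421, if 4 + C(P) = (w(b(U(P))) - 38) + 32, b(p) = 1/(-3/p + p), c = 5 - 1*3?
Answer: -16/786789 ≈ -2.0336e-5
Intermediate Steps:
c = 2 (c = 5 - 3 = 2)
b(p) = 1/(p - 3/p)
w(G) = 74/9 (w(G) = 8 + (1/9)*2 = 8 + 2/9 = 74/9)
C(P) = -16/9 (C(P) = -4 + ((74/9 - 38) + 32) = -4 + (-268/9 + 32) = -4 + 20/9 = -16/9)
C(-68)/87421 = -16/9/87421 = -16/9*1/87421 = -16/786789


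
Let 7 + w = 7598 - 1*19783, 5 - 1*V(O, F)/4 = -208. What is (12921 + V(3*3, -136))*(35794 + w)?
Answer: 325070346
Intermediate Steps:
V(O, F) = 852 (V(O, F) = 20 - 4*(-208) = 20 + 832 = 852)
w = -12192 (w = -7 + (7598 - 1*19783) = -7 + (7598 - 19783) = -7 - 12185 = -12192)
(12921 + V(3*3, -136))*(35794 + w) = (12921 + 852)*(35794 - 12192) = 13773*23602 = 325070346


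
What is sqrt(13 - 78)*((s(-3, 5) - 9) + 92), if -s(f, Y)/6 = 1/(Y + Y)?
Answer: 412*I*sqrt(65)/5 ≈ 664.33*I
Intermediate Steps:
s(f, Y) = -3/Y (s(f, Y) = -6/(Y + Y) = -6*1/(2*Y) = -3/Y)
sqrt(13 - 78)*((s(-3, 5) - 9) + 92) = sqrt(13 - 78)*((-3/5 - 9) + 92) = sqrt(-65)*((-3*1/5 - 9) + 92) = (I*sqrt(65))*((-3/5 - 9) + 92) = (I*sqrt(65))*(-48/5 + 92) = (I*sqrt(65))*(412/5) = 412*I*sqrt(65)/5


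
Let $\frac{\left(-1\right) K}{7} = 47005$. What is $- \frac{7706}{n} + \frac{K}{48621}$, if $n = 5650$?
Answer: $- \frac{1116860588}{137354325} \approx -8.1312$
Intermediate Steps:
$K = -329035$ ($K = \left(-7\right) 47005 = -329035$)
$- \frac{7706}{n} + \frac{K}{48621} = - \frac{7706}{5650} - \frac{329035}{48621} = \left(-7706\right) \frac{1}{5650} - \frac{329035}{48621} = - \frac{3853}{2825} - \frac{329035}{48621} = - \frac{1116860588}{137354325}$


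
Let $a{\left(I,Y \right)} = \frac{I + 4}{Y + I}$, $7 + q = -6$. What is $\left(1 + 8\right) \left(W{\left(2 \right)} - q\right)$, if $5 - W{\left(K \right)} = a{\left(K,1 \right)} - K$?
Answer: $162$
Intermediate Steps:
$q = -13$ ($q = -7 - 6 = -13$)
$a{\left(I,Y \right)} = \frac{4 + I}{I + Y}$
$W{\left(K \right)} = 5 + K - \frac{4 + K}{1 + K}$ ($W{\left(K \right)} = 5 - \left(\frac{4 + K}{K + 1} - K\right) = 5 - \left(\frac{4 + K}{1 + K} - K\right) = 5 - \left(- K + \frac{4 + K}{1 + K}\right) = 5 + \left(K - \frac{4 + K}{1 + K}\right) = 5 + K - \frac{4 + K}{1 + K}$)
$\left(1 + 8\right) \left(W{\left(2 \right)} - q\right) = \left(1 + 8\right) \left(\frac{1 + 2^{2} + 5 \cdot 2}{1 + 2} - -13\right) = 9 \left(\frac{1 + 4 + 10}{3} + 13\right) = 9 \left(\frac{1}{3} \cdot 15 + 13\right) = 9 \left(5 + 13\right) = 9 \cdot 18 = 162$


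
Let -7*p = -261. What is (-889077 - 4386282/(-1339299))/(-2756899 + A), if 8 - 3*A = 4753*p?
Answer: 396911850247/1257141637388 ≈ 0.31573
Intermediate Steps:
p = 261/7 (p = -⅐*(-261) = 261/7 ≈ 37.286)
A = -177211/3 (A = 8/3 - 4753*261/(3*7) = 8/3 - ⅓*177219 = 8/3 - 59073 = -177211/3 ≈ -59070.)
(-889077 - 4386282/(-1339299))/(-2756899 + A) = (-889077 - 4386282/(-1339299))/(-2756899 - 177211/3) = (-889077 - 4386282*(-1/1339299))/(-8447908/3) = (-889077 + 1462094/446433)*(-3/8447908) = -396911850247/446433*(-3/8447908) = 396911850247/1257141637388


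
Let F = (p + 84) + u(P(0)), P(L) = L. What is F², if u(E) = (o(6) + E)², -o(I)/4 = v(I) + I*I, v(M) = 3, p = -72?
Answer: 592825104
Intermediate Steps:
o(I) = -12 - 4*I² (o(I) = -4*(3 + I*I) = -4*(3 + I²) = -12 - 4*I²)
u(E) = (-156 + E)² (u(E) = ((-12 - 4*6²) + E)² = ((-12 - 4*36) + E)² = ((-12 - 144) + E)² = (-156 + E)²)
F = 24348 (F = (-72 + 84) + (-156 + 0)² = 12 + (-156)² = 12 + 24336 = 24348)
F² = 24348² = 592825104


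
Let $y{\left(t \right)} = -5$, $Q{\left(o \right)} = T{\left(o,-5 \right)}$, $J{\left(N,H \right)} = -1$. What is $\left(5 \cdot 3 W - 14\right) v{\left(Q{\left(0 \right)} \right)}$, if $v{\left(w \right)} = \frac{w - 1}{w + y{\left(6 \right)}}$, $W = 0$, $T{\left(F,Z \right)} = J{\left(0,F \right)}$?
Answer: $- \frac{14}{3} \approx -4.6667$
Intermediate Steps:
$T{\left(F,Z \right)} = -1$
$Q{\left(o \right)} = -1$
$v{\left(w \right)} = \frac{-1 + w}{-5 + w}$ ($v{\left(w \right)} = \frac{w - 1}{w - 5} = \frac{-1 + w}{-5 + w}$)
$\left(5 \cdot 3 W - 14\right) v{\left(Q{\left(0 \right)} \right)} = \left(5 \cdot 3 \cdot 0 - 14\right) \frac{-1 - 1}{-5 - 1} = \left(15 \cdot 0 - 14\right) \frac{1}{-6} \left(-2\right) = \left(0 - 14\right) \left(\left(- \frac{1}{6}\right) \left(-2\right)\right) = \left(-14\right) \frac{1}{3} = - \frac{14}{3}$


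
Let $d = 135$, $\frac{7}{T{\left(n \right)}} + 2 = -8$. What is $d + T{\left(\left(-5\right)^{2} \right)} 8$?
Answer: $\frac{647}{5} \approx 129.4$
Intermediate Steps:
$T{\left(n \right)} = - \frac{7}{10}$ ($T{\left(n \right)} = \frac{7}{-2 - 8} = \frac{7}{-10} = 7 \left(- \frac{1}{10}\right) = - \frac{7}{10}$)
$d + T{\left(\left(-5\right)^{2} \right)} 8 = 135 - \frac{28}{5} = \frac{647}{5}$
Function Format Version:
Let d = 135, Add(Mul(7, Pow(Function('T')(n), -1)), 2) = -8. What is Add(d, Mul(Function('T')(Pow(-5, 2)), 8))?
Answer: Rational(647, 5) ≈ 129.40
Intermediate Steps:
Function('T')(n) = Rational(-7, 10) (Function('T')(n) = Mul(7, Pow(Add(-2, -8), -1)) = Mul(7, Pow(-10, -1)) = Mul(7, Rational(-1, 10)) = Rational(-7, 10))
Add(d, Mul(Function('T')(Pow(-5, 2)), 8)) = Add(135, Mul(Rational(-7, 10), 8)) = Add(135, Rational(-28, 5)) = Rational(647, 5)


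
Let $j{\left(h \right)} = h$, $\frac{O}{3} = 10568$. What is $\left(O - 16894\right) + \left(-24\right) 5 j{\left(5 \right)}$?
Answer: $14210$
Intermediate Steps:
$O = 31704$ ($O = 3 \cdot 10568 = 31704$)
$\left(O - 16894\right) + \left(-24\right) 5 j{\left(5 \right)} = \left(31704 - 16894\right) + \left(-24\right) 5 \cdot 5 = \left(31704 - 16894\right) - 600 = 14810 - 600 = 14210$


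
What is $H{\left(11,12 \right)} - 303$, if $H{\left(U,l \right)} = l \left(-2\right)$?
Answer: $-327$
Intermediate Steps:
$H{\left(U,l \right)} = - 2 l$
$H{\left(11,12 \right)} - 303 = \left(-2\right) 12 - 303 = -24 - 303 = -327$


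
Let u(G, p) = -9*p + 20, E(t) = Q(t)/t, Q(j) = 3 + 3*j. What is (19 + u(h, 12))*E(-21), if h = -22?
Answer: -1380/7 ≈ -197.14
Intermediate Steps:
E(t) = (3 + 3*t)/t
u(G, p) = 20 - 9*p
(19 + u(h, 12))*E(-21) = (19 + (20 - 9*12))*(3 + 3/(-21)) = (19 + (20 - 108))*(3 + 3*(-1/21)) = (19 - 88)*(3 - ⅐) = -69*20/7 = -1380/7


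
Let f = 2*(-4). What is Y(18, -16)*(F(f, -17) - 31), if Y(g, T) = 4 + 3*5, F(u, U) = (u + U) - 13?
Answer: -1311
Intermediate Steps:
f = -8
F(u, U) = -13 + U + u (F(u, U) = (U + u) - 13 = -13 + U + u)
Y(g, T) = 19 (Y(g, T) = 4 + 15 = 19)
Y(18, -16)*(F(f, -17) - 31) = 19*((-13 - 17 - 8) - 31) = 19*(-38 - 31) = 19*(-69) = -1311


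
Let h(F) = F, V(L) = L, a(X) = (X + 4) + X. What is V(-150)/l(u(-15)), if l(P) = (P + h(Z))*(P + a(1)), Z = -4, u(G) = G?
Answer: -50/57 ≈ -0.87719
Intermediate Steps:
a(X) = 4 + 2*X (a(X) = (4 + X) + X = 4 + 2*X)
l(P) = (-4 + P)*(6 + P) (l(P) = (P - 4)*(P + (4 + 2*1)) = (-4 + P)*(P + (4 + 2)) = (-4 + P)*(P + 6) = (-4 + P)*(6 + P))
V(-150)/l(u(-15)) = -150/(-24 + (-15)**2 + 2*(-15)) = -150/(-24 + 225 - 30) = -150/171 = -150*1/171 = -50/57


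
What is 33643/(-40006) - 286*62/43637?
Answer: -197951453/158703802 ≈ -1.2473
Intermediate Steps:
33643/(-40006) - 286*62/43637 = 33643*(-1/40006) - 17732*1/43637 = -33643/40006 - 1612/3967 = -197951453/158703802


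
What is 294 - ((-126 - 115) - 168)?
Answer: 703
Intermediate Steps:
294 - ((-126 - 115) - 168) = 294 - (-241 - 168) = 294 - 1*(-409) = 294 + 409 = 703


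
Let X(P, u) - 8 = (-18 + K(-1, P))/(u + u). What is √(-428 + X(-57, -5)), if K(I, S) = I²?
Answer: I*√41830/10 ≈ 20.452*I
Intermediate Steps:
X(P, u) = 8 - 17/(2*u) (X(P, u) = 8 + (-18 + (-1)²)/(u + u) = 8 + (-18 + 1)/((2*u)) = 8 - 17/(2*u))
√(-428 + X(-57, -5)) = √(-428 + (8 - 17/2/(-5))) = √(-428 + (8 - 17/2*(-⅕))) = √(-428 + (8 + 17/10)) = √(-428 + 97/10) = √(-4183/10) = I*√41830/10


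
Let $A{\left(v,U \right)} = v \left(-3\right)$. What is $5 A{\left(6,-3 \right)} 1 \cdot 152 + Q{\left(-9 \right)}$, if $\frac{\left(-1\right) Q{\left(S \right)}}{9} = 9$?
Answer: $-13761$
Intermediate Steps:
$Q{\left(S \right)} = -81$ ($Q{\left(S \right)} = \left(-9\right) 9 = -81$)
$A{\left(v,U \right)} = - 3 v$
$5 A{\left(6,-3 \right)} 1 \cdot 152 + Q{\left(-9 \right)} = 5 \left(\left(-3\right) 6\right) 1 \cdot 152 - 81 = 5 \left(-18\right) 1 \cdot 152 - 81 = \left(-90\right) 1 \cdot 152 - 81 = \left(-90\right) 152 - 81 = -13680 - 81 = -13761$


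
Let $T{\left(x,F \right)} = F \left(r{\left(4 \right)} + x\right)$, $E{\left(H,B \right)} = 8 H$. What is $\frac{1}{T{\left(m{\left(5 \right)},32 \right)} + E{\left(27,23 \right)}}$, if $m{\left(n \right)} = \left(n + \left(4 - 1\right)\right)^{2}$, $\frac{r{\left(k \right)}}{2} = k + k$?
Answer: $\frac{1}{2776} \approx 0.00036023$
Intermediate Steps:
$r{\left(k \right)} = 4 k$ ($r{\left(k \right)} = 2 \left(k + k\right) = 2 \cdot 2 k = 4 k$)
$m{\left(n \right)} = \left(3 + n\right)^{2}$ ($m{\left(n \right)} = \left(n + 3\right)^{2} = \left(3 + n\right)^{2}$)
$T{\left(x,F \right)} = F \left(16 + x\right)$ ($T{\left(x,F \right)} = F \left(4 \cdot 4 + x\right) = F \left(16 + x\right)$)
$\frac{1}{T{\left(m{\left(5 \right)},32 \right)} + E{\left(27,23 \right)}} = \frac{1}{32 \left(16 + \left(3 + 5\right)^{2}\right) + 8 \cdot 27} = \frac{1}{32 \left(16 + 8^{2}\right) + 216} = \frac{1}{32 \left(16 + 64\right) + 216} = \frac{1}{32 \cdot 80 + 216} = \frac{1}{2560 + 216} = \frac{1}{2776}$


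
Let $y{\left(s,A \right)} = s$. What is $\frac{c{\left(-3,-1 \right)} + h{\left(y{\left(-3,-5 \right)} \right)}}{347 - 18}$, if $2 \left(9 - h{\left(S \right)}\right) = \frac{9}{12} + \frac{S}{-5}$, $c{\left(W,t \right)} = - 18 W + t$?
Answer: $\frac{2453}{13160} \approx 0.1864$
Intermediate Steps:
$c{\left(W,t \right)} = t - 18 W$
$h{\left(S \right)} = \frac{69}{8} + \frac{S}{10}$ ($h{\left(S \right)} = 9 - \frac{\frac{9}{12} + \frac{S}{-5}}{2} = 9 - \frac{9 \cdot \frac{1}{12} + S \left(- \frac{1}{5}\right)}{2} = 9 - \frac{\frac{3}{4} - \frac{S}{5}}{2} = 9 + \left(- \frac{3}{8} + \frac{S}{10}\right) = \frac{69}{8} + \frac{S}{10}$)
$\frac{c{\left(-3,-1 \right)} + h{\left(y{\left(-3,-5 \right)} \right)}}{347 - 18} = \frac{\left(-1 - -54\right) + \left(\frac{69}{8} + \frac{1}{10} \left(-3\right)\right)}{347 - 18} = \frac{\left(-1 + 54\right) + \left(\frac{69}{8} - \frac{3}{10}\right)}{329} = \left(53 + \frac{333}{40}\right) \frac{1}{329} = \frac{2453}{40} \cdot \frac{1}{329} = \frac{2453}{13160}$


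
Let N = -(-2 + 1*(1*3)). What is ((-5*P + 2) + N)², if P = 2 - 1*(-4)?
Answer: 841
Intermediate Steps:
P = 6 (P = 2 + 4 = 6)
N = -1 (N = -(-2 + 1*3) = -(-2 + 3) = -1*1 = -1)
((-5*P + 2) + N)² = ((-5*6 + 2) - 1)² = ((-30 + 2) - 1)² = (-28 - 1)² = (-29)² = 841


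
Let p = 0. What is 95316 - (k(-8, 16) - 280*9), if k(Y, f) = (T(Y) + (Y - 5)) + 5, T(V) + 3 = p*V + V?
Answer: 97855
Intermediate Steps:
T(V) = -3 + V (T(V) = -3 + (0*V + V) = -3 + (0 + V) = -3 + V)
k(Y, f) = -3 + 2*Y (k(Y, f) = ((-3 + Y) + (Y - 5)) + 5 = ((-3 + Y) + (-5 + Y)) + 5 = (-8 + 2*Y) + 5 = -3 + 2*Y)
95316 - (k(-8, 16) - 280*9) = 95316 - ((-3 + 2*(-8)) - 280*9) = 95316 - ((-3 - 16) - 2520) = 95316 - (-19 - 2520) = 95316 - 1*(-2539) = 95316 + 2539 = 97855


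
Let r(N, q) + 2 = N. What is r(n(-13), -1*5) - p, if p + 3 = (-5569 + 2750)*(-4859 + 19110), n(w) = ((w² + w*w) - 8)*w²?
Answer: 40229340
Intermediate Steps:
n(w) = w²*(-8 + 2*w²) (n(w) = ((w² + w²) - 8)*w² = (2*w² - 8)*w² = (-8 + 2*w²)*w² = w²*(-8 + 2*w²))
p = -40173572 (p = -3 + (-5569 + 2750)*(-4859 + 19110) = -3 - 2819*14251 = -3 - 40173569 = -40173572)
r(N, q) = -2 + N
r(n(-13), -1*5) - p = (-2 + 2*(-13)²*(-4 + (-13)²)) - 1*(-40173572) = (-2 + 2*169*(-4 + 169)) + 40173572 = (-2 + 2*169*165) + 40173572 = (-2 + 55770) + 40173572 = 55768 + 40173572 = 40229340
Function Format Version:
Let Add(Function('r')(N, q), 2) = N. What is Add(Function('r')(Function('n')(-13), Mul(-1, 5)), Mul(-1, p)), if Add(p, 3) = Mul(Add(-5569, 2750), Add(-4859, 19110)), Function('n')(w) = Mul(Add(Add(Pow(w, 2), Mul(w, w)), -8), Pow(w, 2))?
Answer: 40229340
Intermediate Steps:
Function('n')(w) = Mul(Pow(w, 2), Add(-8, Mul(2, Pow(w, 2)))) (Function('n')(w) = Mul(Add(Add(Pow(w, 2), Pow(w, 2)), -8), Pow(w, 2)) = Mul(Add(Mul(2, Pow(w, 2)), -8), Pow(w, 2)) = Mul(Add(-8, Mul(2, Pow(w, 2))), Pow(w, 2)) = Mul(Pow(w, 2), Add(-8, Mul(2, Pow(w, 2)))))
p = -40173572 (p = Add(-3, Mul(Add(-5569, 2750), Add(-4859, 19110))) = Add(-3, Mul(-2819, 14251)) = Add(-3, -40173569) = -40173572)
Function('r')(N, q) = Add(-2, N)
Add(Function('r')(Function('n')(-13), Mul(-1, 5)), Mul(-1, p)) = Add(Add(-2, Mul(2, Pow(-13, 2), Add(-4, Pow(-13, 2)))), Mul(-1, -40173572)) = Add(Add(-2, Mul(2, 169, Add(-4, 169))), 40173572) = Add(Add(-2, Mul(2, 169, 165)), 40173572) = Add(Add(-2, 55770), 40173572) = Add(55768, 40173572) = 40229340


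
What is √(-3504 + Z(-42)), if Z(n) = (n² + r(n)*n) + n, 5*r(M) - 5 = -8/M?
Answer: 2*I*√11410/5 ≈ 42.727*I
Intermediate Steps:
r(M) = 1 - 8/(5*M) (r(M) = 1 + (-8/M)/5 = 1 - 8/(5*M))
Z(n) = -8/5 + n² + 2*n (Z(n) = (n² + ((-8/5 + n)/n)*n) + n = (n² + (-8/5 + n)) + n = (-8/5 + n + n²) + n = -8/5 + n² + 2*n)
√(-3504 + Z(-42)) = √(-3504 + (-8/5 + (-42)² + 2*(-42))) = √(-3504 + (-8/5 + 1764 - 84)) = √(-3504 + 8392/5) = √(-9128/5) = 2*I*√11410/5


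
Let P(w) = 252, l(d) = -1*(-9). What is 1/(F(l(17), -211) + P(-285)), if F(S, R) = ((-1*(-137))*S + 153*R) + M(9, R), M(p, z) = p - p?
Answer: -1/30798 ≈ -3.2470e-5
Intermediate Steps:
l(d) = 9
M(p, z) = 0
F(S, R) = 137*S + 153*R (F(S, R) = ((-1*(-137))*S + 153*R) + 0 = (137*S + 153*R) + 0 = 137*S + 153*R)
1/(F(l(17), -211) + P(-285)) = 1/((137*9 + 153*(-211)) + 252) = 1/((1233 - 32283) + 252) = 1/(-31050 + 252) = 1/(-30798) = -1/30798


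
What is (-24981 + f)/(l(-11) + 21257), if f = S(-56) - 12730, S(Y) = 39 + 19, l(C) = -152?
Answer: -1793/1005 ≈ -1.7841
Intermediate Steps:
S(Y) = 58
f = -12672 (f = 58 - 12730 = -12672)
(-24981 + f)/(l(-11) + 21257) = (-24981 - 12672)/(-152 + 21257) = -37653/21105 = -37653*1/21105 = -1793/1005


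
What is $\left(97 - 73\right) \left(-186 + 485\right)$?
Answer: $7176$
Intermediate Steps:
$\left(97 - 73\right) \left(-186 + 485\right) = \left(97 - 73\right) 299 = 24 \cdot 299 = 7176$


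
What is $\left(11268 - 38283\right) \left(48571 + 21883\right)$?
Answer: $-1903314810$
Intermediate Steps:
$\left(11268 - 38283\right) \left(48571 + 21883\right) = \left(-27015\right) 70454 = -1903314810$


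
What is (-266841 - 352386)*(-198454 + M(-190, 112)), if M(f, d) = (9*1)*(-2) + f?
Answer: 123016874274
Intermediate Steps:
M(f, d) = -18 + f (M(f, d) = 9*(-2) + f = -18 + f)
(-266841 - 352386)*(-198454 + M(-190, 112)) = (-266841 - 352386)*(-198454 + (-18 - 190)) = -619227*(-198454 - 208) = -619227*(-198662) = 123016874274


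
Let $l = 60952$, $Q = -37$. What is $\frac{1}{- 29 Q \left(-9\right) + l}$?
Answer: $\frac{1}{51295} \approx 1.9495 \cdot 10^{-5}$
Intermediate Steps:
$\frac{1}{- 29 Q \left(-9\right) + l} = \frac{1}{\left(-29\right) \left(-37\right) \left(-9\right) + 60952} = \frac{1}{1073 \left(-9\right) + 60952} = \frac{1}{-9657 + 60952} = \frac{1}{51295}$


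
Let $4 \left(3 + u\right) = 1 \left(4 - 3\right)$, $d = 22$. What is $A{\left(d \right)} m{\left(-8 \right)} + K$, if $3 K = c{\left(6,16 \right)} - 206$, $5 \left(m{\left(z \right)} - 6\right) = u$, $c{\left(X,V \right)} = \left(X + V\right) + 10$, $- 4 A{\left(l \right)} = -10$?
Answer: $- \frac{355}{8} \approx -44.375$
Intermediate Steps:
$A{\left(l \right)} = \frac{5}{2}$ ($A{\left(l \right)} = \left(- \frac{1}{4}\right) \left(-10\right) = \frac{5}{2}$)
$c{\left(X,V \right)} = 10 + V + X$ ($c{\left(X,V \right)} = \left(V + X\right) + 10 = 10 + V + X$)
$u = - \frac{11}{4}$ ($u = -3 + \frac{1 \left(4 - 3\right)}{4} = -3 + \frac{1 \cdot 1}{4} = -3 + \frac{1}{4} \cdot 1 = -3 + \frac{1}{4} = - \frac{11}{4} \approx -2.75$)
$m{\left(z \right)} = \frac{109}{20}$ ($m{\left(z \right)} = 6 + \frac{1}{5} \left(- \frac{11}{4}\right) = 6 - \frac{11}{20} = \frac{109}{20}$)
$K = -58$ ($K = \frac{\left(10 + 16 + 6\right) - 206}{3} = \frac{32 - 206}{3} = \frac{1}{3} \left(-174\right) = -58$)
$A{\left(d \right)} m{\left(-8 \right)} + K = \frac{5}{2} \cdot \frac{109}{20} - 58 = \frac{109}{8} - 58 = - \frac{355}{8}$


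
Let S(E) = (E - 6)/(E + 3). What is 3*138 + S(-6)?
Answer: 418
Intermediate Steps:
S(E) = (-6 + E)/(3 + E)
3*138 + S(-6) = 3*138 + (-6 - 6)/(3 - 6) = 414 - 12/(-3) = 414 - 1/3*(-12) = 414 + 4 = 418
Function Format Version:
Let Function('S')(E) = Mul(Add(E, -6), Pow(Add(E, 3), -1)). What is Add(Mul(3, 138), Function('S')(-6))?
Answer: 418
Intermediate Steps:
Function('S')(E) = Mul(Pow(Add(3, E), -1), Add(-6, E)) (Function('S')(E) = Mul(Add(-6, E), Pow(Add(3, E), -1)) = Mul(Pow(Add(3, E), -1), Add(-6, E)))
Add(Mul(3, 138), Function('S')(-6)) = Add(Mul(3, 138), Mul(Pow(Add(3, -6), -1), Add(-6, -6))) = Add(414, Mul(Pow(-3, -1), -12)) = Add(414, Mul(Rational(-1, 3), -12)) = Add(414, 4) = 418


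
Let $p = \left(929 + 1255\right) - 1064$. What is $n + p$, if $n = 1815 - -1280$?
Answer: $4215$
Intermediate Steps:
$n = 3095$ ($n = 1815 + 1280 = 3095$)
$p = 1120$ ($p = 2184 - 1064 = 1120$)
$n + p = 3095 + 1120 = 4215$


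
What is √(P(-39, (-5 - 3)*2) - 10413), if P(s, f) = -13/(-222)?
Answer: 7*I*√10473294/222 ≈ 102.04*I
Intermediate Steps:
P(s, f) = 13/222 (P(s, f) = -13*(-1/222) = 13/222)
√(P(-39, (-5 - 3)*2) - 10413) = √(13/222 - 10413) = √(-2311673/222) = 7*I*√10473294/222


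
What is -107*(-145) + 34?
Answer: 15549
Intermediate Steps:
-107*(-145) + 34 = 15515 + 34 = 15549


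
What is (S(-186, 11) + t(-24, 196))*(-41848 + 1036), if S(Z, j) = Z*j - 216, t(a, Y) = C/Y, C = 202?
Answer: 4521459450/49 ≈ 9.2275e+7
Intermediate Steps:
t(a, Y) = 202/Y
S(Z, j) = -216 + Z*j
(S(-186, 11) + t(-24, 196))*(-41848 + 1036) = ((-216 - 186*11) + 202/196)*(-41848 + 1036) = ((-216 - 2046) + 202*(1/196))*(-40812) = (-2262 + 101/98)*(-40812) = -221575/98*(-40812) = 4521459450/49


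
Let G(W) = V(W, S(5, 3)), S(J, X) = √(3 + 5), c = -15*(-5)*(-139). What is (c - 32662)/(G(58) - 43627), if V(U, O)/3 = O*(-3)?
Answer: 1879756549/1903314481 - 775566*√2/1903314481 ≈ 0.98705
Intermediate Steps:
c = -10425 (c = 75*(-139) = -10425)
S(J, X) = 2*√2 (S(J, X) = √8 = 2*√2)
V(U, O) = -9*O (V(U, O) = 3*(O*(-3)) = 3*(-3*O) = -9*O)
G(W) = -18*√2
(c - 32662)/(G(58) - 43627) = (-10425 - 32662)/(-18*√2 - 43627) = -43087/(-43627 - 18*√2)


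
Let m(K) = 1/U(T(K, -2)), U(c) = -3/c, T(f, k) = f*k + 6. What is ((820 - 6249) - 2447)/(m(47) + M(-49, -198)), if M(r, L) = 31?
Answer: -23628/181 ≈ -130.54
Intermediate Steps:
T(f, k) = 6 + f*k
m(K) = -2 + 2*K/3 (m(K) = 1/(-3/(6 + K*(-2))) = 1/(-3/(6 - 2*K)) = -2 + 2*K/3)
((820 - 6249) - 2447)/(m(47) + M(-49, -198)) = ((820 - 6249) - 2447)/((-2 + (⅔)*47) + 31) = (-5429 - 2447)/((-2 + 94/3) + 31) = -7876/(88/3 + 31) = -7876/181/3 = -7876*3/181 = -23628/181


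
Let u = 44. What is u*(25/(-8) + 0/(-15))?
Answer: -275/2 ≈ -137.50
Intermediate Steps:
u*(25/(-8) + 0/(-15)) = 44*(25/(-8) + 0/(-15)) = 44*(25*(-⅛) + 0*(-1/15)) = 44*(-25/8 + 0) = 44*(-25/8) = -275/2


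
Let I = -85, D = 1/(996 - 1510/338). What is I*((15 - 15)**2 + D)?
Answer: -845/9857 ≈ -0.085726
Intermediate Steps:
D = 169/167569 (D = 1/(996 - 1510*1/338) = 1/(996 - 755/169) = 1/(167569/169) = 169/167569 ≈ 0.0010085)
I*((15 - 15)**2 + D) = -85*((15 - 15)**2 + 169/167569) = -85*(0**2 + 169/167569) = -85*(0 + 169/167569) = -85*169/167569 = -845/9857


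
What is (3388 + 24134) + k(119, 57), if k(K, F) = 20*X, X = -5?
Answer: 27422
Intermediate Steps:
k(K, F) = -100 (k(K, F) = 20*(-5) = -100)
(3388 + 24134) + k(119, 57) = (3388 + 24134) - 100 = 27522 - 100 = 27422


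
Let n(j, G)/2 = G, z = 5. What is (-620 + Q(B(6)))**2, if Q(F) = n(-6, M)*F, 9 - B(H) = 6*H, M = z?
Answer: 792100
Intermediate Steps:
M = 5
B(H) = 9 - 6*H
n(j, G) = 2*G
Q(F) = 10*F (Q(F) = (2*5)*F = 10*F)
(-620 + Q(B(6)))**2 = (-620 + 10*(9 - 6*6))**2 = (-620 + 10*(9 - 36))**2 = (-620 + 10*(-27))**2 = (-620 - 270)**2 = (-890)**2 = 792100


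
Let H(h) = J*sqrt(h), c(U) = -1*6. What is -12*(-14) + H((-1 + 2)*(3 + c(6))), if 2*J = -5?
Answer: 168 - 5*I*sqrt(3)/2 ≈ 168.0 - 4.3301*I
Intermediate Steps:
c(U) = -6
J = -5/2 (J = (1/2)*(-5) = -5/2 ≈ -2.5000)
H(h) = -5*sqrt(h)/2
-12*(-14) + H((-1 + 2)*(3 + c(6))) = -12*(-14) - 5*sqrt(-1 + 2)*sqrt(3 - 6)/2 = 168 - 5*I*sqrt(3)/2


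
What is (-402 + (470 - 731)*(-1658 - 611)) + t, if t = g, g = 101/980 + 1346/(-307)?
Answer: 178049765947/300860 ≈ 5.9180e+5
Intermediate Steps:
g = -1288073/300860 (g = 101*(1/980) + 1346*(-1/307) = 101/980 - 1346/307 = -1288073/300860 ≈ -4.2813)
t = -1288073/300860 ≈ -4.2813
(-402 + (470 - 731)*(-1658 - 611)) + t = (-402 + (470 - 731)*(-1658 - 611)) - 1288073/300860 = (-402 - 261*(-2269)) - 1288073/300860 = (-402 + 592209) - 1288073/300860 = 591807 - 1288073/300860 = 178049765947/300860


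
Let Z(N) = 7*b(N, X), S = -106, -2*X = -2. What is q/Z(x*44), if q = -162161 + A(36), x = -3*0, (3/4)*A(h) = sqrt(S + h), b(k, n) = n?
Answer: -162161/7 + 4*I*sqrt(70)/21 ≈ -23166.0 + 1.5936*I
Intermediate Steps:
X = 1 (X = -1/2*(-2) = 1)
A(h) = 4*sqrt(-106 + h)/3
x = 0
Z(N) = 7 (Z(N) = 7*1 = 7)
q = -162161 + 4*I*sqrt(70)/3 (q = -162161 + 4*sqrt(-106 + 36)/3 = -162161 + 4*sqrt(-70)/3 = -162161 + 4*(I*sqrt(70))/3 = -162161 + 4*I*sqrt(70)/3 ≈ -1.6216e+5 + 11.155*I)
q/Z(x*44) = (-162161 + 4*I*sqrt(70)/3)/7 = (-162161 + 4*I*sqrt(70)/3)*(1/7) = -162161/7 + 4*I*sqrt(70)/21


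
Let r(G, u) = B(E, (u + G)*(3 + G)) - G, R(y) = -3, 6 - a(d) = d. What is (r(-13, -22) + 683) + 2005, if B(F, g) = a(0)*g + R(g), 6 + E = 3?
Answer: 4798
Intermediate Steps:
a(d) = 6 - d
E = -3 (E = -6 + 3 = -3)
B(F, g) = -3 + 6*g (B(F, g) = (6 - 1*0)*g - 3 = (6 + 0)*g - 3 = 6*g - 3 = -3 + 6*g)
r(G, u) = -3 - G + 6*(3 + G)*(G + u) (r(G, u) = (-3 + 6*((u + G)*(3 + G))) - G = (-3 + 6*((G + u)*(3 + G))) - G = (-3 + 6*((3 + G)*(G + u))) - G = (-3 + 6*(3 + G)*(G + u)) - G = -3 - G + 6*(3 + G)*(G + u))
(r(-13, -22) + 683) + 2005 = ((-3 + 6*(-13)² + 17*(-13) + 18*(-22) + 6*(-13)*(-22)) + 683) + 2005 = ((-3 + 6*169 - 221 - 396 + 1716) + 683) + 2005 = ((-3 + 1014 - 221 - 396 + 1716) + 683) + 2005 = (2110 + 683) + 2005 = 2793 + 2005 = 4798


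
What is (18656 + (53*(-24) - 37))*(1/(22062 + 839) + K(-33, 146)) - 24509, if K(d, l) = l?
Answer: 57439229200/22901 ≈ 2.5082e+6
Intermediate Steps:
(18656 + (53*(-24) - 37))*(1/(22062 + 839) + K(-33, 146)) - 24509 = (18656 + (53*(-24) - 37))*(1/(22062 + 839) + 146) - 24509 = (18656 + (-1272 - 37))*(1/22901 + 146) - 24509 = (18656 - 1309)*(1/22901 + 146) - 24509 = 17347*(3343547/22901) - 24509 = 58000509809/22901 - 24509 = 57439229200/22901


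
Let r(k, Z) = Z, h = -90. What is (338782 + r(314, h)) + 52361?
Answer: 391053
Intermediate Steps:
(338782 + r(314, h)) + 52361 = (338782 - 90) + 52361 = 338692 + 52361 = 391053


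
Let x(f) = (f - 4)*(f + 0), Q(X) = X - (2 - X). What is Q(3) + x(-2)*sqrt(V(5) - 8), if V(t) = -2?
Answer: 4 + 12*I*sqrt(10) ≈ 4.0 + 37.947*I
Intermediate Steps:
Q(X) = -2 + 2*X (Q(X) = X + (-2 + X) = -2 + 2*X)
x(f) = f*(-4 + f) (x(f) = (-4 + f)*f = f*(-4 + f))
Q(3) + x(-2)*sqrt(V(5) - 8) = (-2 + 2*3) + (-2*(-4 - 2))*sqrt(-2 - 8) = (-2 + 6) + (-2*(-6))*sqrt(-10) = 4 + 12*(I*sqrt(10)) = 4 + 12*I*sqrt(10)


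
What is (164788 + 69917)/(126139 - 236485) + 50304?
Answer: 1850203493/36782 ≈ 50302.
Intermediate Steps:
(164788 + 69917)/(126139 - 236485) + 50304 = 234705/(-110346) + 50304 = 234705*(-1/110346) + 50304 = -78235/36782 + 50304 = 1850203493/36782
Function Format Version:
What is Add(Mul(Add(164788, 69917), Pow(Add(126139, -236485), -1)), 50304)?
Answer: Rational(1850203493, 36782) ≈ 50302.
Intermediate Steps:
Add(Mul(Add(164788, 69917), Pow(Add(126139, -236485), -1)), 50304) = Add(Mul(234705, Pow(-110346, -1)), 50304) = Add(Mul(234705, Rational(-1, 110346)), 50304) = Add(Rational(-78235, 36782), 50304) = Rational(1850203493, 36782)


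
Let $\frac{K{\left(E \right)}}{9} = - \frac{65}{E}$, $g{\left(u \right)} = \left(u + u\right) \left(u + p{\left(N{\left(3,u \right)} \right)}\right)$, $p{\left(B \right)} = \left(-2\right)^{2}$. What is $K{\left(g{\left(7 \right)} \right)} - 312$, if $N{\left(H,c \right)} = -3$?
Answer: $- \frac{48633}{154} \approx -315.8$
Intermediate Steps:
$p{\left(B \right)} = 4$
$g{\left(u \right)} = 2 u \left(4 + u\right)$ ($g{\left(u \right)} = \left(u + u\right) \left(u + 4\right) = 2 u \left(4 + u\right)$)
$K{\left(E \right)} = - \frac{585}{E}$ ($K{\left(E \right)} = 9 \left(- \frac{65}{E}\right) = - \frac{585}{E}$)
$K{\left(g{\left(7 \right)} \right)} - 312 = - \frac{585}{2 \cdot 7 \left(4 + 7\right)} - 312 = - \frac{585}{2 \cdot 7 \cdot 11} - 312 = - \frac{585}{154} - 312 = - \frac{48633}{154}$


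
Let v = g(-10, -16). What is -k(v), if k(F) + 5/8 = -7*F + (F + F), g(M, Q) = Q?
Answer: -635/8 ≈ -79.375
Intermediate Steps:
v = -16
k(F) = -5/8 - 5*F (k(F) = -5/8 + (-7*F + (F + F)) = -5/8 + (-7*F + 2*F) = -5/8 - 5*F)
-k(v) = -(-5/8 - 5*(-16)) = -(-5/8 + 80) = -1*635/8 = -635/8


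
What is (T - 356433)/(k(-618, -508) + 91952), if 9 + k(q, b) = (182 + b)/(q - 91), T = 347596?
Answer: -6265433/65187913 ≈ -0.096113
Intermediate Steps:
k(q, b) = -9 + (182 + b)/(-91 + q) (k(q, b) = -9 + (182 + b)/(q - 91) = -9 + (182 + b)/(-91 + q))
(T - 356433)/(k(-618, -508) + 91952) = (347596 - 356433)/((1001 - 508 - 9*(-618))/(-91 - 618) + 91952) = -8837/((1001 - 508 + 5562)/(-709) + 91952) = -8837/(-1/709*6055 + 91952) = -8837/(-6055/709 + 91952) = -8837/65187913/709 = -8837*709/65187913 = -6265433/65187913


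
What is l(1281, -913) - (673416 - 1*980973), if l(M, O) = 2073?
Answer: 309630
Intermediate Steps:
l(1281, -913) - (673416 - 1*980973) = 2073 - (673416 - 1*980973) = 2073 - (673416 - 980973) = 2073 - 1*(-307557) = 2073 + 307557 = 309630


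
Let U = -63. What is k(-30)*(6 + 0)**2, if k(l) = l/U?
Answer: 120/7 ≈ 17.143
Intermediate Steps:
k(l) = -l/63 (k(l) = l/(-63) = l*(-1/63) = -l/63)
k(-30)*(6 + 0)**2 = (-1/63*(-30))*(6 + 0)**2 = (10/21)*6**2 = (10/21)*36 = 120/7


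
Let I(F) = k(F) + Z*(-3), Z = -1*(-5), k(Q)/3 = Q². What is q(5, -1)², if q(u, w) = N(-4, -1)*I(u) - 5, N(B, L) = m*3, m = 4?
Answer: 511225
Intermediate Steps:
k(Q) = 3*Q²
N(B, L) = 12 (N(B, L) = 4*3 = 12)
Z = 5
I(F) = -15 + 3*F² (I(F) = 3*F² + 5*(-3) = 3*F² - 15 = -15 + 3*F²)
q(u, w) = -185 + 36*u² (q(u, w) = 12*(-15 + 3*u²) - 5 = (-180 + 36*u²) - 5 = -185 + 36*u²)
q(5, -1)² = (-185 + 36*5²)² = (-185 + 36*25)² = (-185 + 900)² = 715² = 511225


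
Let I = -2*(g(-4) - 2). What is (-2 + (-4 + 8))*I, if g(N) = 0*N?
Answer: 8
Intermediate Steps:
g(N) = 0
I = 4 (I = -2*(0 - 2) = -2*(-2) = 4)
(-2 + (-4 + 8))*I = (-2 + (-4 + 8))*4 = (-2 + 4)*4 = 2*4 = 8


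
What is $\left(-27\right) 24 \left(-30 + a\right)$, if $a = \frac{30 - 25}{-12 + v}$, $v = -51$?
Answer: $\frac{136440}{7} \approx 19491.0$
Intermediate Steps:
$a = - \frac{5}{63}$ ($a = \frac{30 - 25}{-12 - 51} = \frac{5}{-63} = 5 \left(- \frac{1}{63}\right) = - \frac{5}{63} \approx -0.079365$)
$\left(-27\right) 24 \left(-30 + a\right) = \left(-27\right) 24 \left(-30 - \frac{5}{63}\right) = \left(-648\right) \left(- \frac{1895}{63}\right) = \frac{136440}{7}$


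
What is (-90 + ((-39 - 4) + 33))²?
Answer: 10000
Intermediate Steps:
(-90 + ((-39 - 4) + 33))² = (-90 + (-43 + 33))² = (-90 - 10)² = (-100)² = 10000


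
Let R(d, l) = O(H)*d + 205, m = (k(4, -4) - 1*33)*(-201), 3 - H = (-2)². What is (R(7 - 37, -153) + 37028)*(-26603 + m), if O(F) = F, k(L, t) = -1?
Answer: -736652247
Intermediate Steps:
H = -1 (H = 3 - 1*(-2)² = 3 - 1*4 = 3 - 4 = -1)
m = 6834 (m = (-1 - 1*33)*(-201) = (-1 - 33)*(-201) = -34*(-201) = 6834)
R(d, l) = 205 - d (R(d, l) = -d + 205 = 205 - d)
(R(7 - 37, -153) + 37028)*(-26603 + m) = ((205 - (7 - 37)) + 37028)*(-26603 + 6834) = ((205 - 1*(-30)) + 37028)*(-19769) = ((205 + 30) + 37028)*(-19769) = (235 + 37028)*(-19769) = 37263*(-19769) = -736652247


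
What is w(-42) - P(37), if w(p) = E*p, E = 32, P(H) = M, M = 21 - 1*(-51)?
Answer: -1416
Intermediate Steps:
M = 72 (M = 21 + 51 = 72)
P(H) = 72
w(p) = 32*p
w(-42) - P(37) = 32*(-42) - 1*72 = -1344 - 72 = -1416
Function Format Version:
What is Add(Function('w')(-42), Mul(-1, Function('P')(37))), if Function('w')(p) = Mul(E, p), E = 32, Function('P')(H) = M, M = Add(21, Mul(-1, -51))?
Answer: -1416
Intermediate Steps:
M = 72 (M = Add(21, 51) = 72)
Function('P')(H) = 72
Function('w')(p) = Mul(32, p)
Add(Function('w')(-42), Mul(-1, Function('P')(37))) = Add(Mul(32, -42), Mul(-1, 72)) = Add(-1344, -72) = -1416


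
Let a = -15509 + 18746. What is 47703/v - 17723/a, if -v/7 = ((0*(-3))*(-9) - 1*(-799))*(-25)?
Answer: -2323703864/452613525 ≈ -5.1340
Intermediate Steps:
a = 3237
v = 139825 (v = -7*((0*(-3))*(-9) - 1*(-799))*(-25) = -7*(0*(-9) + 799)*(-25) = -7*(0 + 799)*(-25) = -5593*(-25) = -7*(-19975) = 139825)
47703/v - 17723/a = 47703/139825 - 17723/3237 = -2323703864/452613525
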